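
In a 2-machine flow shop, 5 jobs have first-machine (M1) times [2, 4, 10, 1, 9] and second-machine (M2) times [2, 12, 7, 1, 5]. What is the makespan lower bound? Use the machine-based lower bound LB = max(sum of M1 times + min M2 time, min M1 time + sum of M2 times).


LB1 = sum(M1 times) + min(M2 times) = 26 + 1 = 27
LB2 = min(M1 times) + sum(M2 times) = 1 + 27 = 28
Lower bound = max(LB1, LB2) = max(27, 28) = 28

28


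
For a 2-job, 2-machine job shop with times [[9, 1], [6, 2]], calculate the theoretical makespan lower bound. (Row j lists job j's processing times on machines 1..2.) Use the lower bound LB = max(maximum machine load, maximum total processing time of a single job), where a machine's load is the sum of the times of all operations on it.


Machine loads:
  Machine 1: 9 + 6 = 15
  Machine 2: 1 + 2 = 3
Max machine load = 15
Job totals:
  Job 1: 10
  Job 2: 8
Max job total = 10
Lower bound = max(15, 10) = 15

15


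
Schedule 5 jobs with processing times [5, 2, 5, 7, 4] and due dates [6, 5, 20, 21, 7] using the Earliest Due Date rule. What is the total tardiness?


Sort by due date (EDD order): [(2, 5), (5, 6), (4, 7), (5, 20), (7, 21)]
Compute completion times and tardiness:
  Job 1: p=2, d=5, C=2, tardiness=max(0,2-5)=0
  Job 2: p=5, d=6, C=7, tardiness=max(0,7-6)=1
  Job 3: p=4, d=7, C=11, tardiness=max(0,11-7)=4
  Job 4: p=5, d=20, C=16, tardiness=max(0,16-20)=0
  Job 5: p=7, d=21, C=23, tardiness=max(0,23-21)=2
Total tardiness = 7

7


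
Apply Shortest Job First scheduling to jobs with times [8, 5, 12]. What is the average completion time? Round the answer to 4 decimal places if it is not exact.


SJF order (ascending): [5, 8, 12]
Completion times:
  Job 1: burst=5, C=5
  Job 2: burst=8, C=13
  Job 3: burst=12, C=25
Average completion = 43/3 = 14.3333

14.3333


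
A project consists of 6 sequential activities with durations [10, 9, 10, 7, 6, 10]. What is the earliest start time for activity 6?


Activity 6 starts after activities 1 through 5 complete.
Predecessor durations: [10, 9, 10, 7, 6]
ES = 10 + 9 + 10 + 7 + 6 = 42

42


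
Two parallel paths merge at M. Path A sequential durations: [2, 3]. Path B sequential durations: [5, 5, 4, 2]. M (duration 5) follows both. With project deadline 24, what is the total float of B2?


Forward pass: ES(B2) = sum of predecessors on chain B = 5
EF = ES + duration = 5 + 5 = 10
Backward pass: LF(M) = deadline = 24; LS(M) = 24 - 5 = 19
LF(B2) = LS(M) - sum(successors on chain B) = 19 - 6 = 13
LS = LF - duration = 13 - 5 = 8
Total float = LS - ES = 8 - 5 = 3

3


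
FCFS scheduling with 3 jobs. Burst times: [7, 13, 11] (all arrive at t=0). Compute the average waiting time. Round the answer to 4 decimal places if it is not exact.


FCFS order (as given): [7, 13, 11]
Waiting times:
  Job 1: wait = 0
  Job 2: wait = 7
  Job 3: wait = 20
Sum of waiting times = 27
Average waiting time = 27/3 = 9.0

9.0


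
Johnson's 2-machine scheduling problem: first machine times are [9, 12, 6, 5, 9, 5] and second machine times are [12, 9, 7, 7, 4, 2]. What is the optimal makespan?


Apply Johnson's rule:
  Group 1 (a <= b): [(4, 5, 7), (3, 6, 7), (1, 9, 12)]
  Group 2 (a > b): [(2, 12, 9), (5, 9, 4), (6, 5, 2)]
Optimal job order: [4, 3, 1, 2, 5, 6]
Schedule:
  Job 4: M1 done at 5, M2 done at 12
  Job 3: M1 done at 11, M2 done at 19
  Job 1: M1 done at 20, M2 done at 32
  Job 2: M1 done at 32, M2 done at 41
  Job 5: M1 done at 41, M2 done at 45
  Job 6: M1 done at 46, M2 done at 48
Makespan = 48

48


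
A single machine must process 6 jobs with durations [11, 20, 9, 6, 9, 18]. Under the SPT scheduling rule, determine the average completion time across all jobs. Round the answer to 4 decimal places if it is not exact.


Sort jobs by processing time (SPT order): [6, 9, 9, 11, 18, 20]
Compute completion times sequentially:
  Job 1: processing = 6, completes at 6
  Job 2: processing = 9, completes at 15
  Job 3: processing = 9, completes at 24
  Job 4: processing = 11, completes at 35
  Job 5: processing = 18, completes at 53
  Job 6: processing = 20, completes at 73
Sum of completion times = 206
Average completion time = 206/6 = 34.3333

34.3333


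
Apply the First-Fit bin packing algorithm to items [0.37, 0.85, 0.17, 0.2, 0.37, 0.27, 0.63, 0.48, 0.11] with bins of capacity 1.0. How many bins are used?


Place items sequentially using First-Fit:
  Item 0.37 -> new Bin 1
  Item 0.85 -> new Bin 2
  Item 0.17 -> Bin 1 (now 0.54)
  Item 0.2 -> Bin 1 (now 0.74)
  Item 0.37 -> new Bin 3
  Item 0.27 -> Bin 3 (now 0.64)
  Item 0.63 -> new Bin 4
  Item 0.48 -> new Bin 5
  Item 0.11 -> Bin 1 (now 0.85)
Total bins used = 5

5


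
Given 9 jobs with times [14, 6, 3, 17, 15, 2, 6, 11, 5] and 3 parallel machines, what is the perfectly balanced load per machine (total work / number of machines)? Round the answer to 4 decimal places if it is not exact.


Total processing time = 14 + 6 + 3 + 17 + 15 + 2 + 6 + 11 + 5 = 79
Number of machines = 3
Ideal balanced load = 79 / 3 = 26.3333

26.3333


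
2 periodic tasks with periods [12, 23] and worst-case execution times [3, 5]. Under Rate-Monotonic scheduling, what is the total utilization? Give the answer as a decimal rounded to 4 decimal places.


Compute individual utilizations (exact fractions):
  Task 1: C/T = 3/12 = 1/4 (approx. 0.25)
  Task 2: C/T = 5/23 (approx. 0.2174)
Total utilization U = 1/4 + 5/23 = 43/92
Rounded to 4 decimal places: U = 0.4674
RM (Liu & Layland) bound for 2 tasks = 0.828427; compare with U = 43/92 (approx. 0.467391)
U <= bound, so schedulable by RM sufficient condition.

0.4674


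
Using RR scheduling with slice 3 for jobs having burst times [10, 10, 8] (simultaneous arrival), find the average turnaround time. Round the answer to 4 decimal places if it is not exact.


Time quantum = 3
Execution trace:
  J1 runs 3 units, time = 3
  J2 runs 3 units, time = 6
  J3 runs 3 units, time = 9
  J1 runs 3 units, time = 12
  J2 runs 3 units, time = 15
  J3 runs 3 units, time = 18
  J1 runs 3 units, time = 21
  J2 runs 3 units, time = 24
  J3 runs 2 units, time = 26
  J1 runs 1 units, time = 27
  J2 runs 1 units, time = 28
Finish times: [27, 28, 26]
Average turnaround = 81/3 = 27.0

27.0


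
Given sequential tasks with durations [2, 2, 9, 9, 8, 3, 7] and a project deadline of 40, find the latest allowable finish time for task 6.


LF(activity 6) = deadline - sum of successor durations
Successors: activities 7 through 7 with durations [7]
Sum of successor durations = 7
LF = 40 - 7 = 33

33


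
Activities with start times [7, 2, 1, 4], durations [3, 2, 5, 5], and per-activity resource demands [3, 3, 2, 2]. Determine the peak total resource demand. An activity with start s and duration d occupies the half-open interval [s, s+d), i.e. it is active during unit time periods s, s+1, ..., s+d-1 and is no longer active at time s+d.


Each activity i is active on [start_i, start_i + duration_i).
Compute total resource usage per time slot:
  t=0: active resources = [], total = 0
  t=1: active resources = [2], total = 2
  t=2: active resources = [3, 2], total = 5
  t=3: active resources = [3, 2], total = 5
  t=4: active resources = [2, 2], total = 4
  t=5: active resources = [2, 2], total = 4
  t=6: active resources = [2], total = 2
  t=7: active resources = [3, 2], total = 5
  t=8: active resources = [3, 2], total = 5
  t=9: active resources = [3], total = 3
Peak resource demand = 5

5


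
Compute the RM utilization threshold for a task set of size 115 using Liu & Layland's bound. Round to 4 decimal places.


Compute 2^(1/115) = 1.0060455679
Subtract 1: 1.0060455679 - 1 = 0.0060455679
Multiply by n: 115 * 0.0060455679 = 0.6952403085
Round to 4 dp: 0.6952

0.6952


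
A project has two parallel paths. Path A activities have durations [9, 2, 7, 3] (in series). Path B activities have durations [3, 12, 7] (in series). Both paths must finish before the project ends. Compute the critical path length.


Path A total = 9 + 2 + 7 + 3 = 21
Path B total = 3 + 12 + 7 = 22
Critical path = longest path = max(21, 22) = 22

22


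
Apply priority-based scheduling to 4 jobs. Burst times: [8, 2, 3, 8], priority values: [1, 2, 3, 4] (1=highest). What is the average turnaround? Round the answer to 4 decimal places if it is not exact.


Sort by priority (ascending = highest first):
Order: [(1, 8), (2, 2), (3, 3), (4, 8)]
Completion times:
  Priority 1, burst=8, C=8
  Priority 2, burst=2, C=10
  Priority 3, burst=3, C=13
  Priority 4, burst=8, C=21
Average turnaround = 52/4 = 13.0

13.0


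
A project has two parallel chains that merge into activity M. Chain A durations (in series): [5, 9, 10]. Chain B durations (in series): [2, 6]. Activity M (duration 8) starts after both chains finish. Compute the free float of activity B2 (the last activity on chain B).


ES(B2) = sum of predecessors on chain B = 2
EF(B2) = ES + duration = 2 + 6 = 8
Successor of B2 is M. ES(M) = max(sum(A), sum(B)) = max(24, 8) = 24
Free float = ES(successor) - EF(current) = 24 - 8 = 16

16


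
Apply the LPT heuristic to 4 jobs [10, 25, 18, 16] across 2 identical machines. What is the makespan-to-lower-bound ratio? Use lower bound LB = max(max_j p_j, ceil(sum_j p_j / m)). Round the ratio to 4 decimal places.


LPT order: [25, 18, 16, 10]
Machine loads after assignment: [35, 34]
LPT makespan = 35
Lower bound = max(max_job, ceil(total/2)) = max(25, 35) = 35
Ratio = 35 / 35 = 1.0

1.0


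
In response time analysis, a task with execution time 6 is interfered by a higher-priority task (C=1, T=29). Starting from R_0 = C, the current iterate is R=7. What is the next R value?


R_next = C + ceil(R_prev / T_hp) * C_hp
ceil(7 / 29) = ceil(0.2414) = 1
Interference = 1 * 1 = 1
R_next = 6 + 1 = 7
R_next = R_prev, so the iteration has converged (response time = 7).

7


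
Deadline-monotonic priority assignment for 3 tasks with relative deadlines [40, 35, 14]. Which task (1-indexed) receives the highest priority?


Sort tasks by relative deadline (ascending):
  Task 3: deadline = 14
  Task 2: deadline = 35
  Task 1: deadline = 40
Priority order (highest first): [3, 2, 1]
Highest priority task = 3

3


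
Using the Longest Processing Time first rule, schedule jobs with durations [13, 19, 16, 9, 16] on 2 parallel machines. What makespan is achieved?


Sort jobs in decreasing order (LPT): [19, 16, 16, 13, 9]
Assign each job to the least loaded machine:
  Machine 1: jobs [19, 13, 9], load = 41
  Machine 2: jobs [16, 16], load = 32
Makespan = max load = 41

41


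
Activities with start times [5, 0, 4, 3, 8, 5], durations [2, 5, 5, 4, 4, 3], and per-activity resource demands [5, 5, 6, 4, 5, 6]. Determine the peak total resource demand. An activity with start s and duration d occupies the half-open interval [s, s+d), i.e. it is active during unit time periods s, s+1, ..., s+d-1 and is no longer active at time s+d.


Each activity i is active on [start_i, start_i + duration_i).
Compute total resource usage per time slot:
  t=0: active resources = [5], total = 5
  t=1: active resources = [5], total = 5
  t=2: active resources = [5], total = 5
  t=3: active resources = [5, 4], total = 9
  t=4: active resources = [5, 6, 4], total = 15
  t=5: active resources = [5, 6, 4, 6], total = 21
  t=6: active resources = [5, 6, 4, 6], total = 21
  t=7: active resources = [6, 6], total = 12
  t=8: active resources = [6, 5], total = 11
  t=9: active resources = [5], total = 5
  t=10: active resources = [5], total = 5
  t=11: active resources = [5], total = 5
Peak resource demand = 21

21


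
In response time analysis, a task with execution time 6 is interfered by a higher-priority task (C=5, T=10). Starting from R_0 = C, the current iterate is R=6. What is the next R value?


R_next = C + ceil(R_prev / T_hp) * C_hp
ceil(6 / 10) = ceil(0.6) = 1
Interference = 1 * 5 = 5
R_next = 6 + 5 = 11

11


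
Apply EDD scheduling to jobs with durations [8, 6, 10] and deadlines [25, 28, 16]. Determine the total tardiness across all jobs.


Sort by due date (EDD order): [(10, 16), (8, 25), (6, 28)]
Compute completion times and tardiness:
  Job 1: p=10, d=16, C=10, tardiness=max(0,10-16)=0
  Job 2: p=8, d=25, C=18, tardiness=max(0,18-25)=0
  Job 3: p=6, d=28, C=24, tardiness=max(0,24-28)=0
Total tardiness = 0

0


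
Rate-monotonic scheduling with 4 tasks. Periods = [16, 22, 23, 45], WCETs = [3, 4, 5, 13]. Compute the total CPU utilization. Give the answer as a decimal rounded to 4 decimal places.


Compute individual utilizations (exact fractions):
  Task 1: C/T = 3/16 (approx. 0.1875)
  Task 2: C/T = 4/22 = 2/11 (approx. 0.1818)
  Task 3: C/T = 5/23 (approx. 0.2174)
  Task 4: C/T = 13/45 (approx. 0.2889)
Total utilization U = 3/16 + 2/11 + 5/23 + 13/45 = 159499/182160
Rounded to 4 decimal places: U = 0.8756
RM (Liu & Layland) bound for 4 tasks = 0.756828; compare with U = 159499/182160 (approx. 0.875598)
bound < U <= 1, so the RM sufficient condition is not met (inconclusive; an exact test such as response-time analysis is needed).

0.8756


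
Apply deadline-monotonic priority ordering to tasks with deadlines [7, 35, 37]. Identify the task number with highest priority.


Sort tasks by relative deadline (ascending):
  Task 1: deadline = 7
  Task 2: deadline = 35
  Task 3: deadline = 37
Priority order (highest first): [1, 2, 3]
Highest priority task = 1

1


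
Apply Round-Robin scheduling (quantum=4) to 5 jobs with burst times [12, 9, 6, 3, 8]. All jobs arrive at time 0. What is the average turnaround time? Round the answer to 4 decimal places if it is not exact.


Time quantum = 4
Execution trace:
  J1 runs 4 units, time = 4
  J2 runs 4 units, time = 8
  J3 runs 4 units, time = 12
  J4 runs 3 units, time = 15
  J5 runs 4 units, time = 19
  J1 runs 4 units, time = 23
  J2 runs 4 units, time = 27
  J3 runs 2 units, time = 29
  J5 runs 4 units, time = 33
  J1 runs 4 units, time = 37
  J2 runs 1 units, time = 38
Finish times: [37, 38, 29, 15, 33]
Average turnaround = 152/5 = 30.4

30.4


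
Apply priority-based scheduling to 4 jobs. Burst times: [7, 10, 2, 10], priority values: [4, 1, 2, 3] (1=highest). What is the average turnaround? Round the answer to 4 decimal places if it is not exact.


Sort by priority (ascending = highest first):
Order: [(1, 10), (2, 2), (3, 10), (4, 7)]
Completion times:
  Priority 1, burst=10, C=10
  Priority 2, burst=2, C=12
  Priority 3, burst=10, C=22
  Priority 4, burst=7, C=29
Average turnaround = 73/4 = 18.25

18.25


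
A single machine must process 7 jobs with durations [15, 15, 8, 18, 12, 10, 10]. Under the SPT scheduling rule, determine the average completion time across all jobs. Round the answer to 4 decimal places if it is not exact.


Sort jobs by processing time (SPT order): [8, 10, 10, 12, 15, 15, 18]
Compute completion times sequentially:
  Job 1: processing = 8, completes at 8
  Job 2: processing = 10, completes at 18
  Job 3: processing = 10, completes at 28
  Job 4: processing = 12, completes at 40
  Job 5: processing = 15, completes at 55
  Job 6: processing = 15, completes at 70
  Job 7: processing = 18, completes at 88
Sum of completion times = 307
Average completion time = 307/7 = 43.8571

43.8571


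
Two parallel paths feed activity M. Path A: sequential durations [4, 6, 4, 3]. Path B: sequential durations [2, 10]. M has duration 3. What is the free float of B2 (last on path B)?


ES(B2) = sum of predecessors on chain B = 2
EF(B2) = ES + duration = 2 + 10 = 12
Successor of B2 is M. ES(M) = max(sum(A), sum(B)) = max(17, 12) = 17
Free float = ES(successor) - EF(current) = 17 - 12 = 5

5


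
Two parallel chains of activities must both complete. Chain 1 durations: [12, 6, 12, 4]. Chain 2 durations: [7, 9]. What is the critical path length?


Path A total = 12 + 6 + 12 + 4 = 34
Path B total = 7 + 9 = 16
Critical path = longest path = max(34, 16) = 34

34


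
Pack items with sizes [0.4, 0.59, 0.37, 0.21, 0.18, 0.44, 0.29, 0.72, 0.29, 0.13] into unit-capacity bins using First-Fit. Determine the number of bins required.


Place items sequentially using First-Fit:
  Item 0.4 -> new Bin 1
  Item 0.59 -> Bin 1 (now 0.99)
  Item 0.37 -> new Bin 2
  Item 0.21 -> Bin 2 (now 0.58)
  Item 0.18 -> Bin 2 (now 0.76)
  Item 0.44 -> new Bin 3
  Item 0.29 -> Bin 3 (now 0.73)
  Item 0.72 -> new Bin 4
  Item 0.29 -> new Bin 5
  Item 0.13 -> Bin 2 (now 0.89)
Total bins used = 5

5


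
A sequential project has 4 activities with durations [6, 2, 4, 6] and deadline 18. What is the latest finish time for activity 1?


LF(activity 1) = deadline - sum of successor durations
Successors: activities 2 through 4 with durations [2, 4, 6]
Sum of successor durations = 12
LF = 18 - 12 = 6

6


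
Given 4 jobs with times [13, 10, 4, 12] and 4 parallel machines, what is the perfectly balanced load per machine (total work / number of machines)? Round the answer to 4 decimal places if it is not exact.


Total processing time = 13 + 10 + 4 + 12 = 39
Number of machines = 4
Ideal balanced load = 39 / 4 = 9.75

9.75


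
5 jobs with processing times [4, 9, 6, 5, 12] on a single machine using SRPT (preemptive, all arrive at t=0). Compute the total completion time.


Since all jobs arrive at t=0, SRPT equals SPT ordering.
SPT order: [4, 5, 6, 9, 12]
Completion times:
  Job 1: p=4, C=4
  Job 2: p=5, C=9
  Job 3: p=6, C=15
  Job 4: p=9, C=24
  Job 5: p=12, C=36
Total completion time = 4 + 9 + 15 + 24 + 36 = 88

88


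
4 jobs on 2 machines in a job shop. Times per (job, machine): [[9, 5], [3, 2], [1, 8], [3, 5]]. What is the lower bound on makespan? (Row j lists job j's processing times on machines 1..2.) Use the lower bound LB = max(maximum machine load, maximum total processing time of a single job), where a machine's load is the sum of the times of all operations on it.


Machine loads:
  Machine 1: 9 + 3 + 1 + 3 = 16
  Machine 2: 5 + 2 + 8 + 5 = 20
Max machine load = 20
Job totals:
  Job 1: 14
  Job 2: 5
  Job 3: 9
  Job 4: 8
Max job total = 14
Lower bound = max(20, 14) = 20

20


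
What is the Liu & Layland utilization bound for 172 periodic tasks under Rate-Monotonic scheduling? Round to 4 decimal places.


Compute 2^(1/172) = 1.0040380565
Subtract 1: 1.0040380565 - 1 = 0.0040380565
Multiply by n: 172 * 0.0040380565 = 0.6945457180
Round to 4 dp: 0.6945

0.6945


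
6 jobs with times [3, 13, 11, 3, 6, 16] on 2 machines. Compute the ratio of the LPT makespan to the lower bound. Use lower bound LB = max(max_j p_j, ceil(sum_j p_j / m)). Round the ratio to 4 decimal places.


LPT order: [16, 13, 11, 6, 3, 3]
Machine loads after assignment: [25, 27]
LPT makespan = 27
Lower bound = max(max_job, ceil(total/2)) = max(16, 26) = 26
Ratio = 27 / 26 = 1.0385

1.0385


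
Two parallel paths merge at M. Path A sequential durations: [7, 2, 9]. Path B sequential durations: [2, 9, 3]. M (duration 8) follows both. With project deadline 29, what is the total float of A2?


Forward pass: ES(A2) = sum of predecessors on chain A = 7
EF = ES + duration = 7 + 2 = 9
Backward pass: LF(M) = deadline = 29; LS(M) = 29 - 8 = 21
LF(A2) = LS(M) - sum(successors on chain A) = 21 - 9 = 12
LS = LF - duration = 12 - 2 = 10
Total float = LS - ES = 10 - 7 = 3

3


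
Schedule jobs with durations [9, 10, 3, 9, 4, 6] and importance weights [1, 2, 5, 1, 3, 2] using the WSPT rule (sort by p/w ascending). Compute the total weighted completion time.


Compute p/w ratios and sort ascending (WSPT): [(3, 5), (4, 3), (6, 2), (10, 2), (9, 1), (9, 1)]
Compute weighted completion times:
  Job (p=3,w=5): C=3, w*C=5*3=15
  Job (p=4,w=3): C=7, w*C=3*7=21
  Job (p=6,w=2): C=13, w*C=2*13=26
  Job (p=10,w=2): C=23, w*C=2*23=46
  Job (p=9,w=1): C=32, w*C=1*32=32
  Job (p=9,w=1): C=41, w*C=1*41=41
Total weighted completion time = 181

181


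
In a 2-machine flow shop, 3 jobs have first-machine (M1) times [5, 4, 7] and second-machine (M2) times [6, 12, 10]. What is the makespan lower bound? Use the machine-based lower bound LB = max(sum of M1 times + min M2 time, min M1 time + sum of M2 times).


LB1 = sum(M1 times) + min(M2 times) = 16 + 6 = 22
LB2 = min(M1 times) + sum(M2 times) = 4 + 28 = 32
Lower bound = max(LB1, LB2) = max(22, 32) = 32

32


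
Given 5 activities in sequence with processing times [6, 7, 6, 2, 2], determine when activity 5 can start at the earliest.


Activity 5 starts after activities 1 through 4 complete.
Predecessor durations: [6, 7, 6, 2]
ES = 6 + 7 + 6 + 2 = 21

21


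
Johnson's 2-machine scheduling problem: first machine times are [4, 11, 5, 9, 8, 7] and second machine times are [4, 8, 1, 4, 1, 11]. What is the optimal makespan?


Apply Johnson's rule:
  Group 1 (a <= b): [(1, 4, 4), (6, 7, 11)]
  Group 2 (a > b): [(2, 11, 8), (4, 9, 4), (3, 5, 1), (5, 8, 1)]
Optimal job order: [1, 6, 2, 4, 3, 5]
Schedule:
  Job 1: M1 done at 4, M2 done at 8
  Job 6: M1 done at 11, M2 done at 22
  Job 2: M1 done at 22, M2 done at 30
  Job 4: M1 done at 31, M2 done at 35
  Job 3: M1 done at 36, M2 done at 37
  Job 5: M1 done at 44, M2 done at 45
Makespan = 45

45


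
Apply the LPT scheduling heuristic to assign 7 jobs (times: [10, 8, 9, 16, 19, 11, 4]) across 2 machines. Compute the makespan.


Sort jobs in decreasing order (LPT): [19, 16, 11, 10, 9, 8, 4]
Assign each job to the least loaded machine:
  Machine 1: jobs [19, 10, 8], load = 37
  Machine 2: jobs [16, 11, 9, 4], load = 40
Makespan = max load = 40

40


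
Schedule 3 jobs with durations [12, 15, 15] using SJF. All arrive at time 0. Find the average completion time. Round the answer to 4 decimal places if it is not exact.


SJF order (ascending): [12, 15, 15]
Completion times:
  Job 1: burst=12, C=12
  Job 2: burst=15, C=27
  Job 3: burst=15, C=42
Average completion = 81/3 = 27.0

27.0


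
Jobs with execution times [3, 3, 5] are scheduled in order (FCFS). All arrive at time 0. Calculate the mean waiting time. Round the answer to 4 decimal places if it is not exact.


FCFS order (as given): [3, 3, 5]
Waiting times:
  Job 1: wait = 0
  Job 2: wait = 3
  Job 3: wait = 6
Sum of waiting times = 9
Average waiting time = 9/3 = 3.0

3.0


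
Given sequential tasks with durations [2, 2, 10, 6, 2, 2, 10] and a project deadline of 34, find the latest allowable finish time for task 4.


LF(activity 4) = deadline - sum of successor durations
Successors: activities 5 through 7 with durations [2, 2, 10]
Sum of successor durations = 14
LF = 34 - 14 = 20

20


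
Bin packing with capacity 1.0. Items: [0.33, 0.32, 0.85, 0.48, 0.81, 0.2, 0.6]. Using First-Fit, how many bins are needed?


Place items sequentially using First-Fit:
  Item 0.33 -> new Bin 1
  Item 0.32 -> Bin 1 (now 0.65)
  Item 0.85 -> new Bin 2
  Item 0.48 -> new Bin 3
  Item 0.81 -> new Bin 4
  Item 0.2 -> Bin 1 (now 0.85)
  Item 0.6 -> new Bin 5
Total bins used = 5

5


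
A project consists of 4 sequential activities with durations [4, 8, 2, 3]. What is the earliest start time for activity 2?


Activity 2 starts after activities 1 through 1 complete.
Predecessor durations: [4]
ES = 4 = 4

4


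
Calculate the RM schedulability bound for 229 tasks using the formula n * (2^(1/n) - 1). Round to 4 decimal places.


Compute 2^(1/229) = 1.0030314291
Subtract 1: 1.0030314291 - 1 = 0.0030314291
Multiply by n: 229 * 0.0030314291 = 0.6941972639
Round to 4 dp: 0.6942

0.6942


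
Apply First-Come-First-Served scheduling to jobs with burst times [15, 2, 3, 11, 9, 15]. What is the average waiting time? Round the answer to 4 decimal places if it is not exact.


FCFS order (as given): [15, 2, 3, 11, 9, 15]
Waiting times:
  Job 1: wait = 0
  Job 2: wait = 15
  Job 3: wait = 17
  Job 4: wait = 20
  Job 5: wait = 31
  Job 6: wait = 40
Sum of waiting times = 123
Average waiting time = 123/6 = 20.5

20.5


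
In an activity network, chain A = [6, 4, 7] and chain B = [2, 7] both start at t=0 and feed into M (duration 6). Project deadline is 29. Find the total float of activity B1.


Forward pass: ES(B1) = sum of predecessors on chain B = 0
EF = ES + duration = 0 + 2 = 2
Backward pass: LF(M) = deadline = 29; LS(M) = 29 - 6 = 23
LF(B1) = LS(M) - sum(successors on chain B) = 23 - 7 = 16
LS = LF - duration = 16 - 2 = 14
Total float = LS - ES = 14 - 0 = 14

14


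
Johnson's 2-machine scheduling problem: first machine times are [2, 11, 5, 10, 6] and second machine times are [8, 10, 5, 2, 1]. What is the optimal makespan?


Apply Johnson's rule:
  Group 1 (a <= b): [(1, 2, 8), (3, 5, 5)]
  Group 2 (a > b): [(2, 11, 10), (4, 10, 2), (5, 6, 1)]
Optimal job order: [1, 3, 2, 4, 5]
Schedule:
  Job 1: M1 done at 2, M2 done at 10
  Job 3: M1 done at 7, M2 done at 15
  Job 2: M1 done at 18, M2 done at 28
  Job 4: M1 done at 28, M2 done at 30
  Job 5: M1 done at 34, M2 done at 35
Makespan = 35

35


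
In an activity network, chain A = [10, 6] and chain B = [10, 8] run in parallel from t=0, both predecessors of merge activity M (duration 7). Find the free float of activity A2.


ES(A2) = sum of predecessors on chain A = 10
EF(A2) = ES + duration = 10 + 6 = 16
Successor of A2 is M. ES(M) = max(sum(A), sum(B)) = max(16, 18) = 18
Free float = ES(successor) - EF(current) = 18 - 16 = 2

2


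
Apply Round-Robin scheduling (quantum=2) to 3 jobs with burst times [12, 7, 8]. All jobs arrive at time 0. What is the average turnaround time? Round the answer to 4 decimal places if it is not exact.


Time quantum = 2
Execution trace:
  J1 runs 2 units, time = 2
  J2 runs 2 units, time = 4
  J3 runs 2 units, time = 6
  J1 runs 2 units, time = 8
  J2 runs 2 units, time = 10
  J3 runs 2 units, time = 12
  J1 runs 2 units, time = 14
  J2 runs 2 units, time = 16
  J3 runs 2 units, time = 18
  J1 runs 2 units, time = 20
  J2 runs 1 units, time = 21
  J3 runs 2 units, time = 23
  J1 runs 2 units, time = 25
  J1 runs 2 units, time = 27
Finish times: [27, 21, 23]
Average turnaround = 71/3 = 23.6667

23.6667


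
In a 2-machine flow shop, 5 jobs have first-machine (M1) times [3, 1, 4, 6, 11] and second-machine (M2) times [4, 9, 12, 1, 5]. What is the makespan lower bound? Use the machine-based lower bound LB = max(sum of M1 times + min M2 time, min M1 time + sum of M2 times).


LB1 = sum(M1 times) + min(M2 times) = 25 + 1 = 26
LB2 = min(M1 times) + sum(M2 times) = 1 + 31 = 32
Lower bound = max(LB1, LB2) = max(26, 32) = 32

32


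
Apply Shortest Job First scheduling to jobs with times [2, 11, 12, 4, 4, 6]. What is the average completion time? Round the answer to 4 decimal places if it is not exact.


SJF order (ascending): [2, 4, 4, 6, 11, 12]
Completion times:
  Job 1: burst=2, C=2
  Job 2: burst=4, C=6
  Job 3: burst=4, C=10
  Job 4: burst=6, C=16
  Job 5: burst=11, C=27
  Job 6: burst=12, C=39
Average completion = 100/6 = 16.6667

16.6667


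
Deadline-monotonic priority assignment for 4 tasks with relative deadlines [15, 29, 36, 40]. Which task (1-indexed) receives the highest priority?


Sort tasks by relative deadline (ascending):
  Task 1: deadline = 15
  Task 2: deadline = 29
  Task 3: deadline = 36
  Task 4: deadline = 40
Priority order (highest first): [1, 2, 3, 4]
Highest priority task = 1

1


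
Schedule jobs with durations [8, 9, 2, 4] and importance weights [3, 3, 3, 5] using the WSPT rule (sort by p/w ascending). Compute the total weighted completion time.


Compute p/w ratios and sort ascending (WSPT): [(2, 3), (4, 5), (8, 3), (9, 3)]
Compute weighted completion times:
  Job (p=2,w=3): C=2, w*C=3*2=6
  Job (p=4,w=5): C=6, w*C=5*6=30
  Job (p=8,w=3): C=14, w*C=3*14=42
  Job (p=9,w=3): C=23, w*C=3*23=69
Total weighted completion time = 147

147


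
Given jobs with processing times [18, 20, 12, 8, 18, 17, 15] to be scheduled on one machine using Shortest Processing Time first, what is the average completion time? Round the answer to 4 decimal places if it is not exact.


Sort jobs by processing time (SPT order): [8, 12, 15, 17, 18, 18, 20]
Compute completion times sequentially:
  Job 1: processing = 8, completes at 8
  Job 2: processing = 12, completes at 20
  Job 3: processing = 15, completes at 35
  Job 4: processing = 17, completes at 52
  Job 5: processing = 18, completes at 70
  Job 6: processing = 18, completes at 88
  Job 7: processing = 20, completes at 108
Sum of completion times = 381
Average completion time = 381/7 = 54.4286

54.4286


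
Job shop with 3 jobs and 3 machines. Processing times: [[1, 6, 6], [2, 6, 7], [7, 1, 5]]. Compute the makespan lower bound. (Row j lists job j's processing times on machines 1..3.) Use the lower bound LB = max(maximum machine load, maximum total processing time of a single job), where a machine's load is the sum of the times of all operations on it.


Machine loads:
  Machine 1: 1 + 2 + 7 = 10
  Machine 2: 6 + 6 + 1 = 13
  Machine 3: 6 + 7 + 5 = 18
Max machine load = 18
Job totals:
  Job 1: 13
  Job 2: 15
  Job 3: 13
Max job total = 15
Lower bound = max(18, 15) = 18

18


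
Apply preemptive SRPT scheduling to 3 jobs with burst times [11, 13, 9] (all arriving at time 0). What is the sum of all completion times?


Since all jobs arrive at t=0, SRPT equals SPT ordering.
SPT order: [9, 11, 13]
Completion times:
  Job 1: p=9, C=9
  Job 2: p=11, C=20
  Job 3: p=13, C=33
Total completion time = 9 + 20 + 33 = 62

62


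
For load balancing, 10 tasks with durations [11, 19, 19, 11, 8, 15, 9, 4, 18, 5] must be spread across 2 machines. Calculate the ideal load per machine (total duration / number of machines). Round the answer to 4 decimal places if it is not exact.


Total processing time = 11 + 19 + 19 + 11 + 8 + 15 + 9 + 4 + 18 + 5 = 119
Number of machines = 2
Ideal balanced load = 119 / 2 = 59.5

59.5


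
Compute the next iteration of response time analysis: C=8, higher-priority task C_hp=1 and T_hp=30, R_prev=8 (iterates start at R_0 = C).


R_next = C + ceil(R_prev / T_hp) * C_hp
ceil(8 / 30) = ceil(0.2667) = 1
Interference = 1 * 1 = 1
R_next = 8 + 1 = 9

9


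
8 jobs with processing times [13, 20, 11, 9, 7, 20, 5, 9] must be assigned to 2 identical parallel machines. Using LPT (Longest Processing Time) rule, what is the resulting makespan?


Sort jobs in decreasing order (LPT): [20, 20, 13, 11, 9, 9, 7, 5]
Assign each job to the least loaded machine:
  Machine 1: jobs [20, 13, 9, 5], load = 47
  Machine 2: jobs [20, 11, 9, 7], load = 47
Makespan = max load = 47

47


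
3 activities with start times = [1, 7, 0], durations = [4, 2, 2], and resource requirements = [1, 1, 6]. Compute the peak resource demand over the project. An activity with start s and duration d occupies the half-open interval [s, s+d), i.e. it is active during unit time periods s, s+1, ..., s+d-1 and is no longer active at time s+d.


Each activity i is active on [start_i, start_i + duration_i).
Compute total resource usage per time slot:
  t=0: active resources = [6], total = 6
  t=1: active resources = [1, 6], total = 7
  t=2: active resources = [1], total = 1
  t=3: active resources = [1], total = 1
  t=4: active resources = [1], total = 1
  t=5: active resources = [], total = 0
  t=6: active resources = [], total = 0
  t=7: active resources = [1], total = 1
  t=8: active resources = [1], total = 1
Peak resource demand = 7

7


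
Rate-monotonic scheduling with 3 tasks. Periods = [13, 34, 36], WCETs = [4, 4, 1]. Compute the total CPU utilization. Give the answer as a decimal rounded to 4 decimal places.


Compute individual utilizations (exact fractions):
  Task 1: C/T = 4/13 (approx. 0.3077)
  Task 2: C/T = 4/34 = 2/17 (approx. 0.1176)
  Task 3: C/T = 1/36 (approx. 0.0278)
Total utilization U = 4/13 + 2/17 + 1/36 = 3605/7956
Rounded to 4 decimal places: U = 0.4531
RM (Liu & Layland) bound for 3 tasks = 0.779763; compare with U = 3605/7956 (approx. 0.453117)
U <= bound, so schedulable by RM sufficient condition.

0.4531


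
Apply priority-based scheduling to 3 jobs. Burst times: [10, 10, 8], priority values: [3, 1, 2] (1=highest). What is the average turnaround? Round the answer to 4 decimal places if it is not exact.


Sort by priority (ascending = highest first):
Order: [(1, 10), (2, 8), (3, 10)]
Completion times:
  Priority 1, burst=10, C=10
  Priority 2, burst=8, C=18
  Priority 3, burst=10, C=28
Average turnaround = 56/3 = 18.6667

18.6667


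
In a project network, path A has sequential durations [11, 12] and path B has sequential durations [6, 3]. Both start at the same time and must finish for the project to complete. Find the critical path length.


Path A total = 11 + 12 = 23
Path B total = 6 + 3 = 9
Critical path = longest path = max(23, 9) = 23

23


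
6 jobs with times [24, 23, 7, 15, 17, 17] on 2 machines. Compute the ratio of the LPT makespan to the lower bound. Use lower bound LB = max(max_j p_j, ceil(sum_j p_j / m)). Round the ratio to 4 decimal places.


LPT order: [24, 23, 17, 17, 15, 7]
Machine loads after assignment: [48, 55]
LPT makespan = 55
Lower bound = max(max_job, ceil(total/2)) = max(24, 52) = 52
Ratio = 55 / 52 = 1.0577

1.0577


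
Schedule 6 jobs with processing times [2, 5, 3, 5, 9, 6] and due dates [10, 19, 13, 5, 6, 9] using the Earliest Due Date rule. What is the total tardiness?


Sort by due date (EDD order): [(5, 5), (9, 6), (6, 9), (2, 10), (3, 13), (5, 19)]
Compute completion times and tardiness:
  Job 1: p=5, d=5, C=5, tardiness=max(0,5-5)=0
  Job 2: p=9, d=6, C=14, tardiness=max(0,14-6)=8
  Job 3: p=6, d=9, C=20, tardiness=max(0,20-9)=11
  Job 4: p=2, d=10, C=22, tardiness=max(0,22-10)=12
  Job 5: p=3, d=13, C=25, tardiness=max(0,25-13)=12
  Job 6: p=5, d=19, C=30, tardiness=max(0,30-19)=11
Total tardiness = 54

54


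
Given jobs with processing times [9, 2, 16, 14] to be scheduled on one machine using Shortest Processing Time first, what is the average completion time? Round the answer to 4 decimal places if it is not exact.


Sort jobs by processing time (SPT order): [2, 9, 14, 16]
Compute completion times sequentially:
  Job 1: processing = 2, completes at 2
  Job 2: processing = 9, completes at 11
  Job 3: processing = 14, completes at 25
  Job 4: processing = 16, completes at 41
Sum of completion times = 79
Average completion time = 79/4 = 19.75

19.75


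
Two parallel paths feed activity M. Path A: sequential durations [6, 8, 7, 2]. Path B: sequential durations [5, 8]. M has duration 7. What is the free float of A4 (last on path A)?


ES(A4) = sum of predecessors on chain A = 21
EF(A4) = ES + duration = 21 + 2 = 23
Successor of A4 is M. ES(M) = max(sum(A), sum(B)) = max(23, 13) = 23
Free float = ES(successor) - EF(current) = 23 - 23 = 0

0


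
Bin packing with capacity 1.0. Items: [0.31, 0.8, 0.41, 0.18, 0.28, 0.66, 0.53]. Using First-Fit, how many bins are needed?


Place items sequentially using First-Fit:
  Item 0.31 -> new Bin 1
  Item 0.8 -> new Bin 2
  Item 0.41 -> Bin 1 (now 0.72)
  Item 0.18 -> Bin 1 (now 0.9)
  Item 0.28 -> new Bin 3
  Item 0.66 -> Bin 3 (now 0.94)
  Item 0.53 -> new Bin 4
Total bins used = 4

4


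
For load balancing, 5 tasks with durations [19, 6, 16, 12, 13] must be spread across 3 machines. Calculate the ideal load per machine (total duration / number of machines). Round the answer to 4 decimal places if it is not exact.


Total processing time = 19 + 6 + 16 + 12 + 13 = 66
Number of machines = 3
Ideal balanced load = 66 / 3 = 22.0

22.0


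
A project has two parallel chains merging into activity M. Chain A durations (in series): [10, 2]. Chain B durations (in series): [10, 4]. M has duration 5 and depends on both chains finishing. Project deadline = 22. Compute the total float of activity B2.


Forward pass: ES(B2) = sum of predecessors on chain B = 10
EF = ES + duration = 10 + 4 = 14
Backward pass: LF(M) = deadline = 22; LS(M) = 22 - 5 = 17
LF(B2) = LS(M) - sum(successors on chain B) = 17 - 0 = 17
LS = LF - duration = 17 - 4 = 13
Total float = LS - ES = 13 - 10 = 3

3


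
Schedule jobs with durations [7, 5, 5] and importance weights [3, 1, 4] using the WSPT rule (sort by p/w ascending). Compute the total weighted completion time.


Compute p/w ratios and sort ascending (WSPT): [(5, 4), (7, 3), (5, 1)]
Compute weighted completion times:
  Job (p=5,w=4): C=5, w*C=4*5=20
  Job (p=7,w=3): C=12, w*C=3*12=36
  Job (p=5,w=1): C=17, w*C=1*17=17
Total weighted completion time = 73

73


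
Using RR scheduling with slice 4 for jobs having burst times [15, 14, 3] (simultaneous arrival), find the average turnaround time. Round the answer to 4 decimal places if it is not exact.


Time quantum = 4
Execution trace:
  J1 runs 4 units, time = 4
  J2 runs 4 units, time = 8
  J3 runs 3 units, time = 11
  J1 runs 4 units, time = 15
  J2 runs 4 units, time = 19
  J1 runs 4 units, time = 23
  J2 runs 4 units, time = 27
  J1 runs 3 units, time = 30
  J2 runs 2 units, time = 32
Finish times: [30, 32, 11]
Average turnaround = 73/3 = 24.3333

24.3333


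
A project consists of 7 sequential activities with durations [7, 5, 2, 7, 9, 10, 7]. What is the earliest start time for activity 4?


Activity 4 starts after activities 1 through 3 complete.
Predecessor durations: [7, 5, 2]
ES = 7 + 5 + 2 = 14

14


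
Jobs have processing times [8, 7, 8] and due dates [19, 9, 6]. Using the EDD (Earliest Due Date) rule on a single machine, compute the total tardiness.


Sort by due date (EDD order): [(8, 6), (7, 9), (8, 19)]
Compute completion times and tardiness:
  Job 1: p=8, d=6, C=8, tardiness=max(0,8-6)=2
  Job 2: p=7, d=9, C=15, tardiness=max(0,15-9)=6
  Job 3: p=8, d=19, C=23, tardiness=max(0,23-19)=4
Total tardiness = 12

12


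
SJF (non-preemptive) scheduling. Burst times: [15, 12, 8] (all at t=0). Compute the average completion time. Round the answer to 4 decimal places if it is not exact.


SJF order (ascending): [8, 12, 15]
Completion times:
  Job 1: burst=8, C=8
  Job 2: burst=12, C=20
  Job 3: burst=15, C=35
Average completion = 63/3 = 21.0

21.0


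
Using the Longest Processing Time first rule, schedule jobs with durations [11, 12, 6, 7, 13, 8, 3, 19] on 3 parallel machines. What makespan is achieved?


Sort jobs in decreasing order (LPT): [19, 13, 12, 11, 8, 7, 6, 3]
Assign each job to the least loaded machine:
  Machine 1: jobs [19, 7], load = 26
  Machine 2: jobs [13, 8, 6], load = 27
  Machine 3: jobs [12, 11, 3], load = 26
Makespan = max load = 27

27


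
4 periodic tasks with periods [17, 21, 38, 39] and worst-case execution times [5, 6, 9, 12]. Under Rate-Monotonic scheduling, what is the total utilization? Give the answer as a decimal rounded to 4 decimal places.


Compute individual utilizations (exact fractions):
  Task 1: C/T = 5/17 (approx. 0.2941)
  Task 2: C/T = 6/21 = 2/7 (approx. 0.2857)
  Task 3: C/T = 9/38 (approx. 0.2368)
  Task 4: C/T = 12/39 = 4/13 (approx. 0.3077)
Total utilization U = 5/17 + 2/7 + 9/38 + 4/13 = 66097/58786
Rounded to 4 decimal places: U = 1.1244
RM (Liu & Layland) bound for 4 tasks = 0.756828; compare with U = 66097/58786 (approx. 1.124366)
U > 1, so the task set is not schedulable (processor overloaded).

1.1244


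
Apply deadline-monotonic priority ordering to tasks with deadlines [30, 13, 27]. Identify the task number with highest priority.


Sort tasks by relative deadline (ascending):
  Task 2: deadline = 13
  Task 3: deadline = 27
  Task 1: deadline = 30
Priority order (highest first): [2, 3, 1]
Highest priority task = 2

2


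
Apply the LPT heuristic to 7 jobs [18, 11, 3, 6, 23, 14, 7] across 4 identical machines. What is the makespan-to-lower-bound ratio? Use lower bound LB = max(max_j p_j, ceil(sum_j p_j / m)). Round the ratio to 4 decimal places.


LPT order: [23, 18, 14, 11, 7, 6, 3]
Machine loads after assignment: [23, 21, 20, 18]
LPT makespan = 23
Lower bound = max(max_job, ceil(total/4)) = max(23, 21) = 23
Ratio = 23 / 23 = 1.0

1.0


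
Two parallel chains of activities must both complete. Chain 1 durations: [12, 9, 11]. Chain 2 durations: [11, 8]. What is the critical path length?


Path A total = 12 + 9 + 11 = 32
Path B total = 11 + 8 = 19
Critical path = longest path = max(32, 19) = 32

32


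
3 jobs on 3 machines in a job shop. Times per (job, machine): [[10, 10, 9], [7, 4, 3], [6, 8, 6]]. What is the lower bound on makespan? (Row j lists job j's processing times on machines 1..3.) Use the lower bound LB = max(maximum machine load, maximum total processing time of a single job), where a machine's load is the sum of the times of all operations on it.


Machine loads:
  Machine 1: 10 + 7 + 6 = 23
  Machine 2: 10 + 4 + 8 = 22
  Machine 3: 9 + 3 + 6 = 18
Max machine load = 23
Job totals:
  Job 1: 29
  Job 2: 14
  Job 3: 20
Max job total = 29
Lower bound = max(23, 29) = 29

29
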